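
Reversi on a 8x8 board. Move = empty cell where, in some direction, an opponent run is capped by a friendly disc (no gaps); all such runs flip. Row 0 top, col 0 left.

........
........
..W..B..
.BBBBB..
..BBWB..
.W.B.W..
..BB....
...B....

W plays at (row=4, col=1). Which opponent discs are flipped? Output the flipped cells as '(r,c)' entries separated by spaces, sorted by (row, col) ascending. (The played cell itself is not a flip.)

Dir NW: first cell '.' (not opp) -> no flip
Dir N: opp run (3,1), next='.' -> no flip
Dir NE: opp run (3,2), next='.' -> no flip
Dir W: first cell '.' (not opp) -> no flip
Dir E: opp run (4,2) (4,3) capped by W -> flip
Dir SW: first cell '.' (not opp) -> no flip
Dir S: first cell 'W' (not opp) -> no flip
Dir SE: first cell '.' (not opp) -> no flip

Answer: (4,2) (4,3)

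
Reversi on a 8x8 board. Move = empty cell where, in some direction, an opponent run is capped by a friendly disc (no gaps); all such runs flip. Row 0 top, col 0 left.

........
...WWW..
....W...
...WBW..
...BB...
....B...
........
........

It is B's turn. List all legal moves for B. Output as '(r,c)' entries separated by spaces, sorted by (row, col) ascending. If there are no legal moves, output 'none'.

Answer: (0,4) (2,2) (2,3) (2,6) (3,2) (3,6)

Derivation:
(0,2): no bracket -> illegal
(0,3): no bracket -> illegal
(0,4): flips 2 -> legal
(0,5): no bracket -> illegal
(0,6): no bracket -> illegal
(1,2): no bracket -> illegal
(1,6): no bracket -> illegal
(2,2): flips 1 -> legal
(2,3): flips 1 -> legal
(2,5): no bracket -> illegal
(2,6): flips 1 -> legal
(3,2): flips 1 -> legal
(3,6): flips 1 -> legal
(4,2): no bracket -> illegal
(4,5): no bracket -> illegal
(4,6): no bracket -> illegal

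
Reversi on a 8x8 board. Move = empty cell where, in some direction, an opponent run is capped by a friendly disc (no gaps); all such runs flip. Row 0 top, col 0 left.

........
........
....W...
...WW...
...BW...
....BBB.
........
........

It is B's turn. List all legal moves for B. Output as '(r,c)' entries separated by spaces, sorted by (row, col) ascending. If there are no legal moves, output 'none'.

Answer: (1,4) (2,2) (2,3) (2,5) (4,5)

Derivation:
(1,3): no bracket -> illegal
(1,4): flips 3 -> legal
(1,5): no bracket -> illegal
(2,2): flips 2 -> legal
(2,3): flips 1 -> legal
(2,5): flips 1 -> legal
(3,2): no bracket -> illegal
(3,5): no bracket -> illegal
(4,2): no bracket -> illegal
(4,5): flips 1 -> legal
(5,3): no bracket -> illegal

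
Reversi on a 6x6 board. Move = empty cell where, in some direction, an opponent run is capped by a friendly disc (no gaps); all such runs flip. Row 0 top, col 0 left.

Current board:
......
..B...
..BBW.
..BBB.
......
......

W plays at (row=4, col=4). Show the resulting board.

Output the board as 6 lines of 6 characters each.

Answer: ......
..B...
..BBW.
..BBW.
....W.
......

Derivation:
Place W at (4,4); scan 8 dirs for brackets.
Dir NW: opp run (3,3) (2,2), next='.' -> no flip
Dir N: opp run (3,4) capped by W -> flip
Dir NE: first cell '.' (not opp) -> no flip
Dir W: first cell '.' (not opp) -> no flip
Dir E: first cell '.' (not opp) -> no flip
Dir SW: first cell '.' (not opp) -> no flip
Dir S: first cell '.' (not opp) -> no flip
Dir SE: first cell '.' (not opp) -> no flip
All flips: (3,4)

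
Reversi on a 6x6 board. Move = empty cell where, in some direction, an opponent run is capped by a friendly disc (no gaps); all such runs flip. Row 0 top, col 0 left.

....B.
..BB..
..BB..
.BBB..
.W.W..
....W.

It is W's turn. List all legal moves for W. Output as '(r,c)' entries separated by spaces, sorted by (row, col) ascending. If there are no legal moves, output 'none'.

Answer: (0,3) (1,4) (2,1)

Derivation:
(0,1): no bracket -> illegal
(0,2): no bracket -> illegal
(0,3): flips 3 -> legal
(0,5): no bracket -> illegal
(1,1): no bracket -> illegal
(1,4): flips 2 -> legal
(1,5): no bracket -> illegal
(2,0): no bracket -> illegal
(2,1): flips 2 -> legal
(2,4): no bracket -> illegal
(3,0): no bracket -> illegal
(3,4): no bracket -> illegal
(4,0): no bracket -> illegal
(4,2): no bracket -> illegal
(4,4): no bracket -> illegal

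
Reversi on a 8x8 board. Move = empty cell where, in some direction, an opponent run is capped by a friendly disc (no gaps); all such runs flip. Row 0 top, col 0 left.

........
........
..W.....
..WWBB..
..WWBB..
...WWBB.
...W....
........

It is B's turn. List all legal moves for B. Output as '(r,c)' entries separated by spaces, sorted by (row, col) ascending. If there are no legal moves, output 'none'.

Answer: (1,1) (3,1) (4,1) (5,2) (6,2) (6,4) (7,2)

Derivation:
(1,1): flips 2 -> legal
(1,2): no bracket -> illegal
(1,3): no bracket -> illegal
(2,1): no bracket -> illegal
(2,3): no bracket -> illegal
(2,4): no bracket -> illegal
(3,1): flips 2 -> legal
(4,1): flips 2 -> legal
(5,1): no bracket -> illegal
(5,2): flips 3 -> legal
(6,2): flips 1 -> legal
(6,4): flips 1 -> legal
(6,5): no bracket -> illegal
(7,2): flips 2 -> legal
(7,3): no bracket -> illegal
(7,4): no bracket -> illegal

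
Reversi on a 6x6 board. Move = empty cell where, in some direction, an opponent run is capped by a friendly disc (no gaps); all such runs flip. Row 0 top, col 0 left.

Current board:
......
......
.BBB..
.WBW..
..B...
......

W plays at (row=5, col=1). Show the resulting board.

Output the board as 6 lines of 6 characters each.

Place W at (5,1); scan 8 dirs for brackets.
Dir NW: first cell '.' (not opp) -> no flip
Dir N: first cell '.' (not opp) -> no flip
Dir NE: opp run (4,2) capped by W -> flip
Dir W: first cell '.' (not opp) -> no flip
Dir E: first cell '.' (not opp) -> no flip
Dir SW: edge -> no flip
Dir S: edge -> no flip
Dir SE: edge -> no flip
All flips: (4,2)

Answer: ......
......
.BBB..
.WBW..
..W...
.W....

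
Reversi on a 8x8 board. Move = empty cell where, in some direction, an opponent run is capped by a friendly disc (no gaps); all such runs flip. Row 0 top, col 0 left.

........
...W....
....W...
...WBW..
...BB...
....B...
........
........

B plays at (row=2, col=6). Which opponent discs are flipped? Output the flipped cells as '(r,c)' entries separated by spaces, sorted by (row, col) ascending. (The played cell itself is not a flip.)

Dir NW: first cell '.' (not opp) -> no flip
Dir N: first cell '.' (not opp) -> no flip
Dir NE: first cell '.' (not opp) -> no flip
Dir W: first cell '.' (not opp) -> no flip
Dir E: first cell '.' (not opp) -> no flip
Dir SW: opp run (3,5) capped by B -> flip
Dir S: first cell '.' (not opp) -> no flip
Dir SE: first cell '.' (not opp) -> no flip

Answer: (3,5)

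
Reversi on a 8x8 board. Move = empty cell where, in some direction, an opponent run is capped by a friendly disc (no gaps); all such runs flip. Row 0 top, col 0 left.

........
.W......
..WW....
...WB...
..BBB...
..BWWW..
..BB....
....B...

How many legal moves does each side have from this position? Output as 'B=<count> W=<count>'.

-- B to move --
(0,0): flips 3 -> legal
(0,1): no bracket -> illegal
(0,2): no bracket -> illegal
(1,0): no bracket -> illegal
(1,2): flips 1 -> legal
(1,3): flips 2 -> legal
(1,4): no bracket -> illegal
(2,0): no bracket -> illegal
(2,1): no bracket -> illegal
(2,4): flips 1 -> legal
(3,1): no bracket -> illegal
(3,2): flips 1 -> legal
(4,5): flips 1 -> legal
(4,6): no bracket -> illegal
(5,6): flips 3 -> legal
(6,4): flips 2 -> legal
(6,5): flips 1 -> legal
(6,6): flips 1 -> legal
B mobility = 10
-- W to move --
(2,4): flips 2 -> legal
(2,5): no bracket -> illegal
(3,1): flips 1 -> legal
(3,2): flips 1 -> legal
(3,5): flips 2 -> legal
(4,1): no bracket -> illegal
(4,5): flips 1 -> legal
(5,1): flips 2 -> legal
(6,1): no bracket -> illegal
(6,4): no bracket -> illegal
(6,5): no bracket -> illegal
(7,1): flips 1 -> legal
(7,2): flips 1 -> legal
(7,3): flips 1 -> legal
(7,5): no bracket -> illegal
W mobility = 9

Answer: B=10 W=9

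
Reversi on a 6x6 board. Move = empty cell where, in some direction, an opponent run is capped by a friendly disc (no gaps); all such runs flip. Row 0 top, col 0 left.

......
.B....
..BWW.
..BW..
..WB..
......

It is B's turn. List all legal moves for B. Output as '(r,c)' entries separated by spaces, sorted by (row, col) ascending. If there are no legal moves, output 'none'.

Answer: (1,3) (1,4) (2,5) (3,4) (4,1) (4,4) (5,2)

Derivation:
(1,2): no bracket -> illegal
(1,3): flips 2 -> legal
(1,4): flips 1 -> legal
(1,5): no bracket -> illegal
(2,5): flips 2 -> legal
(3,1): no bracket -> illegal
(3,4): flips 1 -> legal
(3,5): no bracket -> illegal
(4,1): flips 1 -> legal
(4,4): flips 1 -> legal
(5,1): no bracket -> illegal
(5,2): flips 1 -> legal
(5,3): no bracket -> illegal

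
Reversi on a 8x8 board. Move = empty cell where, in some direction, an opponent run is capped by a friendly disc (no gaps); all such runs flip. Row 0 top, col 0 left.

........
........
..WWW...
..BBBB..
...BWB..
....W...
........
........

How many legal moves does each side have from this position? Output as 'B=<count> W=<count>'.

Answer: B=10 W=8

Derivation:
-- B to move --
(1,1): flips 1 -> legal
(1,2): flips 2 -> legal
(1,3): flips 2 -> legal
(1,4): flips 2 -> legal
(1,5): flips 1 -> legal
(2,1): no bracket -> illegal
(2,5): no bracket -> illegal
(3,1): no bracket -> illegal
(5,3): flips 1 -> legal
(5,5): flips 1 -> legal
(6,3): flips 1 -> legal
(6,4): flips 2 -> legal
(6,5): flips 1 -> legal
B mobility = 10
-- W to move --
(2,1): flips 2 -> legal
(2,5): no bracket -> illegal
(2,6): flips 1 -> legal
(3,1): no bracket -> illegal
(3,6): flips 1 -> legal
(4,1): flips 1 -> legal
(4,2): flips 3 -> legal
(4,6): flips 2 -> legal
(5,2): no bracket -> illegal
(5,3): flips 2 -> legal
(5,5): no bracket -> illegal
(5,6): flips 2 -> legal
W mobility = 8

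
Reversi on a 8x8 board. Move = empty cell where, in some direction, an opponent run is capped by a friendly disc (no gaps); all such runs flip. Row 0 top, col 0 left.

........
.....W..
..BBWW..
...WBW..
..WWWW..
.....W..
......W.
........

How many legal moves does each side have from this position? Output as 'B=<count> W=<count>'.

-- B to move --
(0,4): no bracket -> illegal
(0,5): no bracket -> illegal
(0,6): no bracket -> illegal
(1,3): no bracket -> illegal
(1,4): flips 1 -> legal
(1,6): flips 1 -> legal
(2,6): flips 2 -> legal
(3,1): no bracket -> illegal
(3,2): flips 1 -> legal
(3,6): flips 1 -> legal
(4,1): no bracket -> illegal
(4,6): no bracket -> illegal
(5,1): no bracket -> illegal
(5,2): flips 1 -> legal
(5,3): flips 2 -> legal
(5,4): flips 1 -> legal
(5,6): flips 1 -> legal
(5,7): no bracket -> illegal
(6,4): no bracket -> illegal
(6,5): no bracket -> illegal
(6,7): no bracket -> illegal
(7,5): no bracket -> illegal
(7,6): no bracket -> illegal
(7,7): flips 4 -> legal
B mobility = 10
-- W to move --
(1,1): flips 1 -> legal
(1,2): flips 2 -> legal
(1,3): flips 1 -> legal
(1,4): no bracket -> illegal
(2,1): flips 2 -> legal
(3,1): no bracket -> illegal
(3,2): no bracket -> illegal
W mobility = 4

Answer: B=10 W=4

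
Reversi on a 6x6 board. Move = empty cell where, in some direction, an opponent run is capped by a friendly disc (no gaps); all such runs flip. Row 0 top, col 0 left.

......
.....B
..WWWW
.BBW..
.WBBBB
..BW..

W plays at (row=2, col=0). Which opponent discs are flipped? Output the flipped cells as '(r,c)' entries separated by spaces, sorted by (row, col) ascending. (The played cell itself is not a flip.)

Dir NW: edge -> no flip
Dir N: first cell '.' (not opp) -> no flip
Dir NE: first cell '.' (not opp) -> no flip
Dir W: edge -> no flip
Dir E: first cell '.' (not opp) -> no flip
Dir SW: edge -> no flip
Dir S: first cell '.' (not opp) -> no flip
Dir SE: opp run (3,1) (4,2) capped by W -> flip

Answer: (3,1) (4,2)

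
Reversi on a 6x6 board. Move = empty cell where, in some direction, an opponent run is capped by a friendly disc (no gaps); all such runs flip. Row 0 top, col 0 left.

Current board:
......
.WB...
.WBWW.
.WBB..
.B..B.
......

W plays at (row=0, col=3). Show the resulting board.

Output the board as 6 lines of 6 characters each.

Place W at (0,3); scan 8 dirs for brackets.
Dir NW: edge -> no flip
Dir N: edge -> no flip
Dir NE: edge -> no flip
Dir W: first cell '.' (not opp) -> no flip
Dir E: first cell '.' (not opp) -> no flip
Dir SW: opp run (1,2) capped by W -> flip
Dir S: first cell '.' (not opp) -> no flip
Dir SE: first cell '.' (not opp) -> no flip
All flips: (1,2)

Answer: ...W..
.WW...
.WBWW.
.WBB..
.B..B.
......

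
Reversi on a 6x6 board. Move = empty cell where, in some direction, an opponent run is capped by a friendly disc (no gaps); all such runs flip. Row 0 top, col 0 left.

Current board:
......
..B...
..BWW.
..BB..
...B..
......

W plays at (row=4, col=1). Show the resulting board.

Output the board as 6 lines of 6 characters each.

Place W at (4,1); scan 8 dirs for brackets.
Dir NW: first cell '.' (not opp) -> no flip
Dir N: first cell '.' (not opp) -> no flip
Dir NE: opp run (3,2) capped by W -> flip
Dir W: first cell '.' (not opp) -> no flip
Dir E: first cell '.' (not opp) -> no flip
Dir SW: first cell '.' (not opp) -> no flip
Dir S: first cell '.' (not opp) -> no flip
Dir SE: first cell '.' (not opp) -> no flip
All flips: (3,2)

Answer: ......
..B...
..BWW.
..WB..
.W.B..
......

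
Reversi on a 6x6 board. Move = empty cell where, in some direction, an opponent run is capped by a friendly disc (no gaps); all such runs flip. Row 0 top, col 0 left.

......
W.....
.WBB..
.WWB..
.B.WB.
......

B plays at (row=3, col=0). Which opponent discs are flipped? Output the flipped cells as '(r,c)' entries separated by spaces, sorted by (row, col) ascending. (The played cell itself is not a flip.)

Answer: (3,1) (3,2)

Derivation:
Dir NW: edge -> no flip
Dir N: first cell '.' (not opp) -> no flip
Dir NE: opp run (2,1), next='.' -> no flip
Dir W: edge -> no flip
Dir E: opp run (3,1) (3,2) capped by B -> flip
Dir SW: edge -> no flip
Dir S: first cell '.' (not opp) -> no flip
Dir SE: first cell 'B' (not opp) -> no flip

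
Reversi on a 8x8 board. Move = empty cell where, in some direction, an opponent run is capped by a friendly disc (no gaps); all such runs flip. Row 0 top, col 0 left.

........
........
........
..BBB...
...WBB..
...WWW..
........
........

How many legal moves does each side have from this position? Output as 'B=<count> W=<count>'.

Answer: B=7 W=8

Derivation:
-- B to move --
(4,2): flips 1 -> legal
(4,6): no bracket -> illegal
(5,2): flips 1 -> legal
(5,6): no bracket -> illegal
(6,2): flips 1 -> legal
(6,3): flips 3 -> legal
(6,4): flips 1 -> legal
(6,5): flips 3 -> legal
(6,6): flips 1 -> legal
B mobility = 7
-- W to move --
(2,1): flips 1 -> legal
(2,2): flips 2 -> legal
(2,3): flips 1 -> legal
(2,4): flips 2 -> legal
(2,5): flips 1 -> legal
(3,1): no bracket -> illegal
(3,5): flips 2 -> legal
(3,6): flips 1 -> legal
(4,1): no bracket -> illegal
(4,2): no bracket -> illegal
(4,6): flips 2 -> legal
(5,6): no bracket -> illegal
W mobility = 8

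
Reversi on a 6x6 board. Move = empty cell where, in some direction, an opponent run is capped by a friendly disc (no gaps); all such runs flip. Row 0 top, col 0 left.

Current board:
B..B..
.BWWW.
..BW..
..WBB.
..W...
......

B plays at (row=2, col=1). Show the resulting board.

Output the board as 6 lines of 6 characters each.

Place B at (2,1); scan 8 dirs for brackets.
Dir NW: first cell '.' (not opp) -> no flip
Dir N: first cell 'B' (not opp) -> no flip
Dir NE: opp run (1,2) capped by B -> flip
Dir W: first cell '.' (not opp) -> no flip
Dir E: first cell 'B' (not opp) -> no flip
Dir SW: first cell '.' (not opp) -> no flip
Dir S: first cell '.' (not opp) -> no flip
Dir SE: opp run (3,2), next='.' -> no flip
All flips: (1,2)

Answer: B..B..
.BBWW.
.BBW..
..WBB.
..W...
......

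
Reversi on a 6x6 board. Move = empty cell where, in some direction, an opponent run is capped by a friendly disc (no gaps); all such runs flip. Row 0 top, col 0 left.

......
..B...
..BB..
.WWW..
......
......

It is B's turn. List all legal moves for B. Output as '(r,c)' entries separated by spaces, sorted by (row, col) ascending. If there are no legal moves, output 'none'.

(2,0): no bracket -> illegal
(2,1): no bracket -> illegal
(2,4): no bracket -> illegal
(3,0): no bracket -> illegal
(3,4): no bracket -> illegal
(4,0): flips 1 -> legal
(4,1): flips 1 -> legal
(4,2): flips 1 -> legal
(4,3): flips 1 -> legal
(4,4): flips 1 -> legal

Answer: (4,0) (4,1) (4,2) (4,3) (4,4)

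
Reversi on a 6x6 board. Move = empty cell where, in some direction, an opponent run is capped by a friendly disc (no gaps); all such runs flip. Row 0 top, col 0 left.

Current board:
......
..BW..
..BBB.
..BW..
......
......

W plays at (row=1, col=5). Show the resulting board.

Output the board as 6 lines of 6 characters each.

Place W at (1,5); scan 8 dirs for brackets.
Dir NW: first cell '.' (not opp) -> no flip
Dir N: first cell '.' (not opp) -> no flip
Dir NE: edge -> no flip
Dir W: first cell '.' (not opp) -> no flip
Dir E: edge -> no flip
Dir SW: opp run (2,4) capped by W -> flip
Dir S: first cell '.' (not opp) -> no flip
Dir SE: edge -> no flip
All flips: (2,4)

Answer: ......
..BW.W
..BBW.
..BW..
......
......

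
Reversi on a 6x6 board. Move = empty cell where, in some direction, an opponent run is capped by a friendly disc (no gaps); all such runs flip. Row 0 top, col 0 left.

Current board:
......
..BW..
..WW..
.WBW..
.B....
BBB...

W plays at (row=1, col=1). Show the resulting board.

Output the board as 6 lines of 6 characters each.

Place W at (1,1); scan 8 dirs for brackets.
Dir NW: first cell '.' (not opp) -> no flip
Dir N: first cell '.' (not opp) -> no flip
Dir NE: first cell '.' (not opp) -> no flip
Dir W: first cell '.' (not opp) -> no flip
Dir E: opp run (1,2) capped by W -> flip
Dir SW: first cell '.' (not opp) -> no flip
Dir S: first cell '.' (not opp) -> no flip
Dir SE: first cell 'W' (not opp) -> no flip
All flips: (1,2)

Answer: ......
.WWW..
..WW..
.WBW..
.B....
BBB...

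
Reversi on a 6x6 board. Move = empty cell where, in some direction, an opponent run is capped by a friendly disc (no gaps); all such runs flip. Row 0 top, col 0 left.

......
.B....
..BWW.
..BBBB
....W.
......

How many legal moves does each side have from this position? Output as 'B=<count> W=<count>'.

-- B to move --
(1,2): flips 1 -> legal
(1,3): flips 2 -> legal
(1,4): flips 2 -> legal
(1,5): flips 1 -> legal
(2,5): flips 2 -> legal
(4,3): no bracket -> illegal
(4,5): no bracket -> illegal
(5,3): flips 1 -> legal
(5,4): flips 1 -> legal
(5,5): flips 1 -> legal
B mobility = 8
-- W to move --
(0,0): flips 3 -> legal
(0,1): no bracket -> illegal
(0,2): no bracket -> illegal
(1,0): no bracket -> illegal
(1,2): no bracket -> illegal
(1,3): no bracket -> illegal
(2,0): no bracket -> illegal
(2,1): flips 1 -> legal
(2,5): no bracket -> illegal
(3,1): no bracket -> illegal
(4,1): flips 1 -> legal
(4,2): flips 1 -> legal
(4,3): flips 1 -> legal
(4,5): flips 1 -> legal
W mobility = 6

Answer: B=8 W=6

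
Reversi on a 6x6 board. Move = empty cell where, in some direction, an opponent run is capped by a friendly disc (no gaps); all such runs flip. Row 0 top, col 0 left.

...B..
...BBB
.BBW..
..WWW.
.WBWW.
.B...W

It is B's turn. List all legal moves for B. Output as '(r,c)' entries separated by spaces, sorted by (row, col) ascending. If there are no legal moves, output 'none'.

Answer: (2,4) (3,1) (4,0) (4,5) (5,0) (5,3) (5,4)

Derivation:
(1,2): no bracket -> illegal
(2,4): flips 2 -> legal
(2,5): no bracket -> illegal
(3,0): no bracket -> illegal
(3,1): flips 1 -> legal
(3,5): no bracket -> illegal
(4,0): flips 1 -> legal
(4,5): flips 2 -> legal
(5,0): flips 3 -> legal
(5,2): no bracket -> illegal
(5,3): flips 3 -> legal
(5,4): flips 2 -> legal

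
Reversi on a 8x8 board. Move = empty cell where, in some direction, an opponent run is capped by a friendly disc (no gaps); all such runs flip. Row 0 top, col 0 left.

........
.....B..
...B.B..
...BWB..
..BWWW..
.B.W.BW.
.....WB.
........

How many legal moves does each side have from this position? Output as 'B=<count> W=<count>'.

Answer: B=8 W=14

Derivation:
-- B to move --
(2,4): no bracket -> illegal
(3,2): no bracket -> illegal
(3,6): no bracket -> illegal
(4,6): flips 4 -> legal
(4,7): no bracket -> illegal
(5,2): flips 2 -> legal
(5,4): no bracket -> illegal
(5,7): flips 1 -> legal
(6,2): flips 2 -> legal
(6,3): flips 2 -> legal
(6,4): flips 2 -> legal
(6,7): flips 3 -> legal
(7,4): no bracket -> illegal
(7,5): flips 1 -> legal
(7,6): no bracket -> illegal
B mobility = 8
-- W to move --
(0,4): no bracket -> illegal
(0,5): flips 3 -> legal
(0,6): no bracket -> illegal
(1,2): flips 1 -> legal
(1,3): flips 2 -> legal
(1,4): no bracket -> illegal
(1,6): flips 1 -> legal
(2,2): flips 1 -> legal
(2,4): no bracket -> illegal
(2,6): flips 1 -> legal
(3,1): flips 1 -> legal
(3,2): flips 1 -> legal
(3,6): flips 1 -> legal
(4,0): no bracket -> illegal
(4,1): flips 1 -> legal
(4,6): no bracket -> illegal
(5,0): no bracket -> illegal
(5,2): no bracket -> illegal
(5,4): flips 1 -> legal
(5,7): no bracket -> illegal
(6,0): no bracket -> illegal
(6,1): no bracket -> illegal
(6,2): no bracket -> illegal
(6,4): no bracket -> illegal
(6,7): flips 1 -> legal
(7,5): no bracket -> illegal
(7,6): flips 1 -> legal
(7,7): flips 2 -> legal
W mobility = 14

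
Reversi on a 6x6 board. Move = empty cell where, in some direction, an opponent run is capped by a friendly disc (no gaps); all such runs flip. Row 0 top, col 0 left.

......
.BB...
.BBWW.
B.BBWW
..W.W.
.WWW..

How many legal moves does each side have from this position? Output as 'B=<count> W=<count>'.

Answer: B=6 W=7

Derivation:
-- B to move --
(1,3): flips 1 -> legal
(1,4): flips 1 -> legal
(1,5): flips 1 -> legal
(2,5): flips 2 -> legal
(3,1): no bracket -> illegal
(4,0): no bracket -> illegal
(4,1): no bracket -> illegal
(4,3): no bracket -> illegal
(4,5): flips 2 -> legal
(5,0): no bracket -> illegal
(5,4): no bracket -> illegal
(5,5): flips 1 -> legal
B mobility = 6
-- W to move --
(0,0): flips 3 -> legal
(0,1): flips 1 -> legal
(0,2): flips 3 -> legal
(0,3): no bracket -> illegal
(1,0): no bracket -> illegal
(1,3): no bracket -> illegal
(2,0): flips 2 -> legal
(3,1): flips 2 -> legal
(4,0): no bracket -> illegal
(4,1): flips 1 -> legal
(4,3): flips 1 -> legal
W mobility = 7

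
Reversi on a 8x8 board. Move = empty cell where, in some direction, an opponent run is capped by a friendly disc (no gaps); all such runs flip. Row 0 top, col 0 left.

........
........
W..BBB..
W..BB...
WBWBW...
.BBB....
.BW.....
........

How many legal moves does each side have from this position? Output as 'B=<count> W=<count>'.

-- B to move --
(1,0): no bracket -> illegal
(1,1): no bracket -> illegal
(2,1): no bracket -> illegal
(3,1): flips 1 -> legal
(3,2): flips 1 -> legal
(3,5): flips 1 -> legal
(4,5): flips 1 -> legal
(5,0): no bracket -> illegal
(5,4): flips 1 -> legal
(5,5): flips 1 -> legal
(6,3): flips 1 -> legal
(7,1): flips 1 -> legal
(7,2): flips 1 -> legal
(7,3): flips 1 -> legal
B mobility = 10
-- W to move --
(1,2): no bracket -> illegal
(1,3): no bracket -> illegal
(1,4): flips 2 -> legal
(1,5): flips 2 -> legal
(1,6): no bracket -> illegal
(2,2): flips 1 -> legal
(2,6): no bracket -> illegal
(3,1): no bracket -> illegal
(3,2): no bracket -> illegal
(3,5): no bracket -> illegal
(3,6): no bracket -> illegal
(4,5): no bracket -> illegal
(5,0): no bracket -> illegal
(5,4): no bracket -> illegal
(6,0): flips 2 -> legal
(6,3): flips 2 -> legal
(6,4): flips 1 -> legal
(7,0): no bracket -> illegal
(7,1): no bracket -> illegal
(7,2): no bracket -> illegal
W mobility = 6

Answer: B=10 W=6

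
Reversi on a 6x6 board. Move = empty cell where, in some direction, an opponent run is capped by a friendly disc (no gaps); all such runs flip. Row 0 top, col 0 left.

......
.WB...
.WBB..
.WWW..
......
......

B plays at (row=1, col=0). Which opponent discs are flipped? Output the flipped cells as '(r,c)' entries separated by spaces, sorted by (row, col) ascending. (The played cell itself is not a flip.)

Answer: (1,1)

Derivation:
Dir NW: edge -> no flip
Dir N: first cell '.' (not opp) -> no flip
Dir NE: first cell '.' (not opp) -> no flip
Dir W: edge -> no flip
Dir E: opp run (1,1) capped by B -> flip
Dir SW: edge -> no flip
Dir S: first cell '.' (not opp) -> no flip
Dir SE: opp run (2,1) (3,2), next='.' -> no flip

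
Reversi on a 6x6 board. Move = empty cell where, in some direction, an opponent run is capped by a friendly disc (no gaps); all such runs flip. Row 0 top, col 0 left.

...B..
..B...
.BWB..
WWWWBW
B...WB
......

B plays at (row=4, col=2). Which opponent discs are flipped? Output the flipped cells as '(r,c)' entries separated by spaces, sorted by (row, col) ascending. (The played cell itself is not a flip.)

Answer: (2,2) (3,2)

Derivation:
Dir NW: opp run (3,1), next='.' -> no flip
Dir N: opp run (3,2) (2,2) capped by B -> flip
Dir NE: opp run (3,3), next='.' -> no flip
Dir W: first cell '.' (not opp) -> no flip
Dir E: first cell '.' (not opp) -> no flip
Dir SW: first cell '.' (not opp) -> no flip
Dir S: first cell '.' (not opp) -> no flip
Dir SE: first cell '.' (not opp) -> no flip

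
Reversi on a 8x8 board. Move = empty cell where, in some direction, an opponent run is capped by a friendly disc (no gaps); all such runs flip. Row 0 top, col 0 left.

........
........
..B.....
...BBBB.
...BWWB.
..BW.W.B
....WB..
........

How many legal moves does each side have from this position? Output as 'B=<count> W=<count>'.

Answer: B=6 W=12

Derivation:
-- B to move --
(4,2): no bracket -> illegal
(5,4): flips 3 -> legal
(5,6): flips 1 -> legal
(6,2): flips 2 -> legal
(6,3): flips 2 -> legal
(6,6): flips 2 -> legal
(7,3): flips 2 -> legal
(7,4): no bracket -> illegal
(7,5): no bracket -> illegal
B mobility = 6
-- W to move --
(1,1): flips 2 -> legal
(1,2): no bracket -> illegal
(1,3): no bracket -> illegal
(2,1): no bracket -> illegal
(2,3): flips 3 -> legal
(2,4): flips 1 -> legal
(2,5): flips 1 -> legal
(2,6): flips 1 -> legal
(2,7): flips 1 -> legal
(3,1): no bracket -> illegal
(3,2): no bracket -> illegal
(3,7): flips 1 -> legal
(4,1): no bracket -> illegal
(4,2): flips 1 -> legal
(4,7): flips 1 -> legal
(5,1): flips 1 -> legal
(5,4): no bracket -> illegal
(5,6): no bracket -> illegal
(6,1): no bracket -> illegal
(6,2): no bracket -> illegal
(6,3): no bracket -> illegal
(6,6): flips 1 -> legal
(6,7): no bracket -> illegal
(7,4): no bracket -> illegal
(7,5): flips 1 -> legal
(7,6): no bracket -> illegal
W mobility = 12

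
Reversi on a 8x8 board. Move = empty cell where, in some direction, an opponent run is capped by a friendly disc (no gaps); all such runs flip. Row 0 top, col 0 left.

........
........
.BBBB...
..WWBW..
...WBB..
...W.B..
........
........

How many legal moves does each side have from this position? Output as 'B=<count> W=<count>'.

Answer: B=11 W=10

Derivation:
-- B to move --
(2,5): flips 1 -> legal
(2,6): flips 1 -> legal
(3,1): flips 2 -> legal
(3,6): flips 1 -> legal
(4,1): flips 1 -> legal
(4,2): flips 3 -> legal
(4,6): flips 1 -> legal
(5,2): flips 1 -> legal
(5,4): flips 2 -> legal
(6,2): flips 1 -> legal
(6,3): flips 3 -> legal
(6,4): no bracket -> illegal
B mobility = 11
-- W to move --
(1,0): flips 1 -> legal
(1,1): flips 1 -> legal
(1,2): flips 1 -> legal
(1,3): flips 2 -> legal
(1,4): flips 1 -> legal
(1,5): flips 1 -> legal
(2,0): no bracket -> illegal
(2,5): flips 1 -> legal
(3,0): no bracket -> illegal
(3,1): no bracket -> illegal
(3,6): no bracket -> illegal
(4,6): flips 2 -> legal
(5,4): no bracket -> illegal
(5,6): no bracket -> illegal
(6,4): no bracket -> illegal
(6,5): flips 2 -> legal
(6,6): flips 2 -> legal
W mobility = 10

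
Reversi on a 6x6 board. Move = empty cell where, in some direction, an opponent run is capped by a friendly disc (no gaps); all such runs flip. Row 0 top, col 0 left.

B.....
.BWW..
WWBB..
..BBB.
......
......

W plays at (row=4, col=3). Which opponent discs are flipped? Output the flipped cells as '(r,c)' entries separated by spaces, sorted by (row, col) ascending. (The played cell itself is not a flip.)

Dir NW: opp run (3,2) capped by W -> flip
Dir N: opp run (3,3) (2,3) capped by W -> flip
Dir NE: opp run (3,4), next='.' -> no flip
Dir W: first cell '.' (not opp) -> no flip
Dir E: first cell '.' (not opp) -> no flip
Dir SW: first cell '.' (not opp) -> no flip
Dir S: first cell '.' (not opp) -> no flip
Dir SE: first cell '.' (not opp) -> no flip

Answer: (2,3) (3,2) (3,3)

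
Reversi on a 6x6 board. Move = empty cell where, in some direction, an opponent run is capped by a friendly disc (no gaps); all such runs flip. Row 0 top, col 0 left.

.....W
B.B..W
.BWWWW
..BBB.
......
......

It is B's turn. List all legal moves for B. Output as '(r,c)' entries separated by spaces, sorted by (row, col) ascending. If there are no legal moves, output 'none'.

(0,4): no bracket -> illegal
(1,1): flips 1 -> legal
(1,3): flips 1 -> legal
(1,4): flips 2 -> legal
(3,1): no bracket -> illegal
(3,5): no bracket -> illegal

Answer: (1,1) (1,3) (1,4)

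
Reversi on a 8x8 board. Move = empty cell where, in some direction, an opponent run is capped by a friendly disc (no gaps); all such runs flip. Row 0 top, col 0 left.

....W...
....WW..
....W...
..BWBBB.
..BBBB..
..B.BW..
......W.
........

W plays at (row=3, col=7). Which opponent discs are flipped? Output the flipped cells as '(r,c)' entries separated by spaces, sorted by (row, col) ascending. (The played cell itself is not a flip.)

Answer: (3,4) (3,5) (3,6)

Derivation:
Dir NW: first cell '.' (not opp) -> no flip
Dir N: first cell '.' (not opp) -> no flip
Dir NE: edge -> no flip
Dir W: opp run (3,6) (3,5) (3,4) capped by W -> flip
Dir E: edge -> no flip
Dir SW: first cell '.' (not opp) -> no flip
Dir S: first cell '.' (not opp) -> no flip
Dir SE: edge -> no flip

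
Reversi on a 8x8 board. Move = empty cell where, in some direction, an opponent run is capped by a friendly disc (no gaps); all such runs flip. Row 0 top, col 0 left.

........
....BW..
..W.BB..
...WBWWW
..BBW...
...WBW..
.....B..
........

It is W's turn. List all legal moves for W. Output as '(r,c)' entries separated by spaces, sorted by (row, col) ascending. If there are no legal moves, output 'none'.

(0,3): flips 2 -> legal
(0,4): flips 3 -> legal
(0,5): no bracket -> illegal
(1,3): flips 2 -> legal
(1,6): no bracket -> illegal
(2,3): no bracket -> illegal
(2,6): no bracket -> illegal
(3,1): flips 1 -> legal
(3,2): no bracket -> illegal
(4,1): flips 2 -> legal
(4,5): no bracket -> illegal
(5,1): flips 1 -> legal
(5,2): no bracket -> illegal
(5,6): no bracket -> illegal
(6,3): no bracket -> illegal
(6,4): flips 1 -> legal
(6,6): no bracket -> illegal
(7,4): no bracket -> illegal
(7,5): flips 1 -> legal
(7,6): no bracket -> illegal

Answer: (0,3) (0,4) (1,3) (3,1) (4,1) (5,1) (6,4) (7,5)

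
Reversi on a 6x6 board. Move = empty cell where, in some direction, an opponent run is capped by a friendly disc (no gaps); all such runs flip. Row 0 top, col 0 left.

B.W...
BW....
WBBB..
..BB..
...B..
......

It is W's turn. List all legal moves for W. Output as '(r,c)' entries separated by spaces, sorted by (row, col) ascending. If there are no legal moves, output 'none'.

Answer: (2,4) (3,1) (4,4)

Derivation:
(0,1): no bracket -> illegal
(1,2): no bracket -> illegal
(1,3): no bracket -> illegal
(1,4): no bracket -> illegal
(2,4): flips 3 -> legal
(3,0): no bracket -> illegal
(3,1): flips 1 -> legal
(3,4): no bracket -> illegal
(4,1): no bracket -> illegal
(4,2): no bracket -> illegal
(4,4): flips 2 -> legal
(5,2): no bracket -> illegal
(5,3): no bracket -> illegal
(5,4): no bracket -> illegal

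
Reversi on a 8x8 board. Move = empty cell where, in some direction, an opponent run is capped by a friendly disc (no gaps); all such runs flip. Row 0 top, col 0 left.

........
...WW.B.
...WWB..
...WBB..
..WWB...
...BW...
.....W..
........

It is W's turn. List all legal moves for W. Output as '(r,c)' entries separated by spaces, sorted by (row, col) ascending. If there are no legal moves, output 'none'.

(0,5): no bracket -> illegal
(0,6): no bracket -> illegal
(0,7): flips 3 -> legal
(1,5): no bracket -> illegal
(1,7): no bracket -> illegal
(2,6): flips 1 -> legal
(2,7): no bracket -> illegal
(3,6): flips 3 -> legal
(4,5): flips 2 -> legal
(4,6): flips 1 -> legal
(5,2): flips 1 -> legal
(5,5): flips 1 -> legal
(6,2): no bracket -> illegal
(6,3): flips 1 -> legal
(6,4): flips 1 -> legal

Answer: (0,7) (2,6) (3,6) (4,5) (4,6) (5,2) (5,5) (6,3) (6,4)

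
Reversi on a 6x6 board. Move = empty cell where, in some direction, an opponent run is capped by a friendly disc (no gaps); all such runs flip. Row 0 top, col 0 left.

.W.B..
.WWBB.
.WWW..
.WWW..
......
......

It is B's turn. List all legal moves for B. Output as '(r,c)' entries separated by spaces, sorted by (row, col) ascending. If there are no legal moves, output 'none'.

Answer: (1,0) (3,0) (4,0) (4,1) (4,3)

Derivation:
(0,0): no bracket -> illegal
(0,2): no bracket -> illegal
(1,0): flips 2 -> legal
(2,0): no bracket -> illegal
(2,4): no bracket -> illegal
(3,0): flips 2 -> legal
(3,4): no bracket -> illegal
(4,0): flips 2 -> legal
(4,1): flips 2 -> legal
(4,2): no bracket -> illegal
(4,3): flips 2 -> legal
(4,4): no bracket -> illegal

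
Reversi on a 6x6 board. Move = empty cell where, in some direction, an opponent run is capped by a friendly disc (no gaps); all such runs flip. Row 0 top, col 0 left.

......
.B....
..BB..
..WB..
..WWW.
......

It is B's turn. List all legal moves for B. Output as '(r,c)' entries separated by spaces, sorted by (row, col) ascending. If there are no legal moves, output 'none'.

(2,1): no bracket -> illegal
(3,1): flips 1 -> legal
(3,4): no bracket -> illegal
(3,5): no bracket -> illegal
(4,1): flips 1 -> legal
(4,5): no bracket -> illegal
(5,1): flips 1 -> legal
(5,2): flips 2 -> legal
(5,3): flips 1 -> legal
(5,4): no bracket -> illegal
(5,5): flips 1 -> legal

Answer: (3,1) (4,1) (5,1) (5,2) (5,3) (5,5)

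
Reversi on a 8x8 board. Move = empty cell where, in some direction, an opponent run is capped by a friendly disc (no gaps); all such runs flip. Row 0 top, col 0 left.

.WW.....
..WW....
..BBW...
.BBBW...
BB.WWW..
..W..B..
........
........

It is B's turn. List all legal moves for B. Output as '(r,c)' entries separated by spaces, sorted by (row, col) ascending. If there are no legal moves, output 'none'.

(0,0): no bracket -> illegal
(0,3): flips 1 -> legal
(0,4): flips 1 -> legal
(1,0): no bracket -> illegal
(1,1): no bracket -> illegal
(1,4): no bracket -> illegal
(1,5): flips 1 -> legal
(2,1): no bracket -> illegal
(2,5): flips 1 -> legal
(3,5): flips 2 -> legal
(3,6): no bracket -> illegal
(4,2): no bracket -> illegal
(4,6): no bracket -> illegal
(5,1): no bracket -> illegal
(5,3): flips 1 -> legal
(5,4): flips 1 -> legal
(5,6): flips 2 -> legal
(6,1): no bracket -> illegal
(6,2): no bracket -> illegal
(6,3): flips 1 -> legal

Answer: (0,3) (0,4) (1,5) (2,5) (3,5) (5,3) (5,4) (5,6) (6,3)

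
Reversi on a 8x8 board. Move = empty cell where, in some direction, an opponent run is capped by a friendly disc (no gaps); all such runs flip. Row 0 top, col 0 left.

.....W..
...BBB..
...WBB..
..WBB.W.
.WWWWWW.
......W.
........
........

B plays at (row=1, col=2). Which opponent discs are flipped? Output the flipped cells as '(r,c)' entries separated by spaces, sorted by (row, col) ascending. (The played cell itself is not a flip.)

Dir NW: first cell '.' (not opp) -> no flip
Dir N: first cell '.' (not opp) -> no flip
Dir NE: first cell '.' (not opp) -> no flip
Dir W: first cell '.' (not opp) -> no flip
Dir E: first cell 'B' (not opp) -> no flip
Dir SW: first cell '.' (not opp) -> no flip
Dir S: first cell '.' (not opp) -> no flip
Dir SE: opp run (2,3) capped by B -> flip

Answer: (2,3)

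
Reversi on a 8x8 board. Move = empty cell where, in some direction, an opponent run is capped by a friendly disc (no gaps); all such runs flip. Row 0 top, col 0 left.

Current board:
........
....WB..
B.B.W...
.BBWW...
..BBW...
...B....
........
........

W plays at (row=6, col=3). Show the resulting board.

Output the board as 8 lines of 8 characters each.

Place W at (6,3); scan 8 dirs for brackets.
Dir NW: first cell '.' (not opp) -> no flip
Dir N: opp run (5,3) (4,3) capped by W -> flip
Dir NE: first cell '.' (not opp) -> no flip
Dir W: first cell '.' (not opp) -> no flip
Dir E: first cell '.' (not opp) -> no flip
Dir SW: first cell '.' (not opp) -> no flip
Dir S: first cell '.' (not opp) -> no flip
Dir SE: first cell '.' (not opp) -> no flip
All flips: (4,3) (5,3)

Answer: ........
....WB..
B.B.W...
.BBWW...
..BWW...
...W....
...W....
........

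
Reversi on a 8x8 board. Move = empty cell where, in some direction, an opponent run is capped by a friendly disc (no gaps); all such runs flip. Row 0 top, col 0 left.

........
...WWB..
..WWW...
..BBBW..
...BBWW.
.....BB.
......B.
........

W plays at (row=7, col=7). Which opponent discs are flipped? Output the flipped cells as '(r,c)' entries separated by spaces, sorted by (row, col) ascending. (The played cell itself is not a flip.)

Dir NW: opp run (6,6) (5,5) (4,4) (3,3) capped by W -> flip
Dir N: first cell '.' (not opp) -> no flip
Dir NE: edge -> no flip
Dir W: first cell '.' (not opp) -> no flip
Dir E: edge -> no flip
Dir SW: edge -> no flip
Dir S: edge -> no flip
Dir SE: edge -> no flip

Answer: (3,3) (4,4) (5,5) (6,6)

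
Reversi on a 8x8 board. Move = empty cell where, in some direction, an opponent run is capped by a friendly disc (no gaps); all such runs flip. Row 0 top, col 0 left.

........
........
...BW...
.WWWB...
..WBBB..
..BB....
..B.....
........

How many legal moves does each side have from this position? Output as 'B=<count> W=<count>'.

Answer: B=7 W=10

Derivation:
-- B to move --
(1,3): no bracket -> illegal
(1,4): flips 1 -> legal
(1,5): no bracket -> illegal
(2,0): flips 2 -> legal
(2,1): flips 1 -> legal
(2,2): flips 3 -> legal
(2,5): flips 1 -> legal
(3,0): flips 3 -> legal
(3,5): no bracket -> illegal
(4,0): no bracket -> illegal
(4,1): flips 2 -> legal
(5,1): no bracket -> illegal
B mobility = 7
-- W to move --
(1,2): no bracket -> illegal
(1,3): flips 1 -> legal
(1,4): flips 1 -> legal
(2,2): flips 1 -> legal
(2,5): no bracket -> illegal
(3,5): flips 1 -> legal
(3,6): no bracket -> illegal
(4,1): no bracket -> illegal
(4,6): flips 3 -> legal
(5,1): no bracket -> illegal
(5,4): flips 3 -> legal
(5,5): flips 1 -> legal
(5,6): no bracket -> illegal
(6,1): no bracket -> illegal
(6,3): flips 2 -> legal
(6,4): flips 1 -> legal
(7,1): no bracket -> illegal
(7,2): flips 2 -> legal
(7,3): no bracket -> illegal
W mobility = 10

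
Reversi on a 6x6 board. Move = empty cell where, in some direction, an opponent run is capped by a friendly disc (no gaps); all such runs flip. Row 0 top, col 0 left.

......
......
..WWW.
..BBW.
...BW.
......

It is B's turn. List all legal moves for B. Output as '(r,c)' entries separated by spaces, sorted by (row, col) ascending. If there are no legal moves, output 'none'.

Answer: (1,1) (1,2) (1,3) (1,4) (1,5) (2,5) (3,5) (4,5) (5,5)

Derivation:
(1,1): flips 1 -> legal
(1,2): flips 1 -> legal
(1,3): flips 1 -> legal
(1,4): flips 1 -> legal
(1,5): flips 1 -> legal
(2,1): no bracket -> illegal
(2,5): flips 1 -> legal
(3,1): no bracket -> illegal
(3,5): flips 1 -> legal
(4,5): flips 1 -> legal
(5,3): no bracket -> illegal
(5,4): no bracket -> illegal
(5,5): flips 1 -> legal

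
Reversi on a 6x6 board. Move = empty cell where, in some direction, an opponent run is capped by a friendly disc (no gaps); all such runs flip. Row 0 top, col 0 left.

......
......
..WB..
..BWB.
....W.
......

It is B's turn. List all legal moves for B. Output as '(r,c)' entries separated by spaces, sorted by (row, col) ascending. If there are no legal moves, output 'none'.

(1,1): no bracket -> illegal
(1,2): flips 1 -> legal
(1,3): no bracket -> illegal
(2,1): flips 1 -> legal
(2,4): no bracket -> illegal
(3,1): no bracket -> illegal
(3,5): no bracket -> illegal
(4,2): no bracket -> illegal
(4,3): flips 1 -> legal
(4,5): no bracket -> illegal
(5,3): no bracket -> illegal
(5,4): flips 1 -> legal
(5,5): no bracket -> illegal

Answer: (1,2) (2,1) (4,3) (5,4)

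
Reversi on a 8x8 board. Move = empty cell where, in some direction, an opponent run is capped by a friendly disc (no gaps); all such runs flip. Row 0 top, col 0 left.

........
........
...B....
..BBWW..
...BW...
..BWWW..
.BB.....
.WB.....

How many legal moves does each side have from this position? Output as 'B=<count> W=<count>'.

Answer: B=9 W=9

Derivation:
-- B to move --
(2,4): no bracket -> illegal
(2,5): flips 1 -> legal
(2,6): flips 3 -> legal
(3,6): flips 2 -> legal
(4,2): no bracket -> illegal
(4,5): flips 2 -> legal
(4,6): no bracket -> illegal
(5,6): flips 3 -> legal
(6,0): no bracket -> illegal
(6,3): flips 1 -> legal
(6,4): no bracket -> illegal
(6,5): flips 1 -> legal
(6,6): flips 2 -> legal
(7,0): flips 1 -> legal
B mobility = 9
-- W to move --
(1,2): flips 1 -> legal
(1,3): flips 3 -> legal
(1,4): no bracket -> illegal
(2,1): flips 2 -> legal
(2,2): flips 1 -> legal
(2,4): no bracket -> illegal
(3,1): flips 2 -> legal
(4,1): no bracket -> illegal
(4,2): flips 1 -> legal
(5,0): no bracket -> illegal
(5,1): flips 2 -> legal
(6,0): no bracket -> illegal
(6,3): no bracket -> illegal
(7,0): flips 3 -> legal
(7,3): flips 1 -> legal
W mobility = 9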